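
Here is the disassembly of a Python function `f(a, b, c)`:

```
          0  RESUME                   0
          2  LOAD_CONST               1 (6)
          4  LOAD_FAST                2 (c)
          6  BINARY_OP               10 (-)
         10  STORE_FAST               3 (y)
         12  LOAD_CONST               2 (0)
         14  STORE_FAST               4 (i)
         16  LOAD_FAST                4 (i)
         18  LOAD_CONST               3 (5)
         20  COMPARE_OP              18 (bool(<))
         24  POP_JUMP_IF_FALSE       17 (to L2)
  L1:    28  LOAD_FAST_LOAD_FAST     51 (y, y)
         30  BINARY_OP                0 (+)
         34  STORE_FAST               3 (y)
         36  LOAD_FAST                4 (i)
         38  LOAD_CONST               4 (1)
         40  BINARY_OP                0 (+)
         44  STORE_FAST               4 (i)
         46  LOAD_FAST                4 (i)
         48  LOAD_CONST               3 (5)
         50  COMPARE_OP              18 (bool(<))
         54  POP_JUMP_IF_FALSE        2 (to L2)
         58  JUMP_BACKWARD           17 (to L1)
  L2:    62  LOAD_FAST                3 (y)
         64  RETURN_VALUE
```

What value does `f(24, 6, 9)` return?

LOAD_CONST → push 6
LOAD_FAST c → push 9
BINARY_OP - → 6 - 9 = -3
STORE_FAST y → y=-3
LOAD_CONST → push 0
STORE_FAST i → i=0
LOAD_FAST i → push 0
LOAD_CONST → push 5
COMPARE_OP bool(<) → 0 vs 5 = True
POP_JUMP_IF_FALSE → pop True; no jump
LOAD_FAST_LOAD_FAST y,y → push -3,-3
BINARY_OP + → -3 + -3 = -6
STORE_FAST y → y=-6
LOAD_FAST i → push 0
LOAD_CONST → push 1
BINARY_OP + → 0 + 1 = 1
STORE_FAST i → i=1
LOAD_FAST i → push 1
LOAD_CONST → push 5
COMPARE_OP bool(<) → 1 vs 5 = True
POP_JUMP_IF_FALSE → pop True; no jump
LOAD_FAST_LOAD_FAST y,y → push -6,-6
BINARY_OP + → -6 + -6 = -12
STORE_FAST y → y=-12
LOAD_FAST i → push 1
LOAD_CONST → push 1
BINARY_OP + → 1 + 1 = 2
STORE_FAST i → i=2
LOAD_FAST i → push 2
LOAD_CONST → push 5
COMPARE_OP bool(<) → 2 vs 5 = True
POP_JUMP_IF_FALSE → pop True; no jump
LOAD_FAST_LOAD_FAST y,y → push -12,-12
BINARY_OP + → -12 + -12 = -24
STORE_FAST y → y=-24
LOAD_FAST i → push 2
LOAD_CONST → push 1
BINARY_OP + → 2 + 1 = 3
STORE_FAST i → i=3
LOAD_FAST i → push 3
LOAD_CONST → push 5
COMPARE_OP bool(<) → 3 vs 5 = True
POP_JUMP_IF_FALSE → pop True; no jump
LOAD_FAST_LOAD_FAST y,y → push -24,-24
BINARY_OP + → -24 + -24 = -48
STORE_FAST y → y=-48
LOAD_FAST i → push 3
LOAD_CONST → push 1
BINARY_OP + → 3 + 1 = 4
STORE_FAST i → i=4
LOAD_FAST i → push 4
LOAD_CONST → push 5
COMPARE_OP bool(<) → 4 vs 5 = True
POP_JUMP_IF_FALSE → pop True; no jump
LOAD_FAST_LOAD_FAST y,y → push -48,-48
BINARY_OP + → -48 + -48 = -96
STORE_FAST y → y=-96
LOAD_FAST i → push 4
LOAD_CONST → push 1
BINARY_OP + → 4 + 1 = 5
STORE_FAST i → i=5
LOAD_FAST i → push 5
LOAD_CONST → push 5
COMPARE_OP bool(<) → 5 vs 5 = False
POP_JUMP_IF_FALSE → pop False; jump
LOAD_FAST y → push -96
RETURN_VALUE → return -96.

-96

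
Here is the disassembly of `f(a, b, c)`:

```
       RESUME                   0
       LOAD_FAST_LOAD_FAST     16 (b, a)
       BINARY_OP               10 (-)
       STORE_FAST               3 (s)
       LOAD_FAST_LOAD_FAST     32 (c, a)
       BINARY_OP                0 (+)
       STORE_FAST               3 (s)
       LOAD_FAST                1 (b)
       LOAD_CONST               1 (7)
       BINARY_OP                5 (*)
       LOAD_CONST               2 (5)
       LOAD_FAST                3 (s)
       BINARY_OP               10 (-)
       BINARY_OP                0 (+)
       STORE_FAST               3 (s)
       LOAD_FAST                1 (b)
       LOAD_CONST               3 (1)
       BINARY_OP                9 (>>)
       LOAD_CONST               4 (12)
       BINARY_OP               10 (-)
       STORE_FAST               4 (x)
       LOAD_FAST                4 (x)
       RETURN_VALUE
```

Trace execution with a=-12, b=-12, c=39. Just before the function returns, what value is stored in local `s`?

-106

LOAD_FAST_LOAD_FAST b,a → push -12,-12. Stack: [-12, -12]
BINARY_OP - → -12 - -12 = 0. Stack: [0]
STORE_FAST s → s=0. Stack: []
LOAD_FAST_LOAD_FAST c,a → push 39,-12. Stack: [39, -12]
BINARY_OP + → 39 + -12 = 27. Stack: [27]
STORE_FAST s → s=27. Stack: []
LOAD_FAST b → push -12. Stack: [-12]
LOAD_CONST → push 7. Stack: [-12, 7]
BINARY_OP * → -12 * 7 = -84. Stack: [-84]
LOAD_CONST → push 5. Stack: [-84, 5]
LOAD_FAST s → push 27. Stack: [-84, 5, 27]
BINARY_OP - → 5 - 27 = -22. Stack: [-84, -22]
BINARY_OP + → -84 + -22 = -106. Stack: [-106]
STORE_FAST s → s=-106. Stack: []
LOAD_FAST b → push -12. Stack: [-12]
LOAD_CONST → push 1. Stack: [-12, 1]
BINARY_OP >> → -12 >> 1 = -6. Stack: [-6]
LOAD_CONST → push 12. Stack: [-6, 12]
BINARY_OP - → -6 - 12 = -18. Stack: [-18]
STORE_FAST x → x=-18. Stack: []
LOAD_FAST x → push -18. Stack: [-18]
RETURN_VALUE → return -18.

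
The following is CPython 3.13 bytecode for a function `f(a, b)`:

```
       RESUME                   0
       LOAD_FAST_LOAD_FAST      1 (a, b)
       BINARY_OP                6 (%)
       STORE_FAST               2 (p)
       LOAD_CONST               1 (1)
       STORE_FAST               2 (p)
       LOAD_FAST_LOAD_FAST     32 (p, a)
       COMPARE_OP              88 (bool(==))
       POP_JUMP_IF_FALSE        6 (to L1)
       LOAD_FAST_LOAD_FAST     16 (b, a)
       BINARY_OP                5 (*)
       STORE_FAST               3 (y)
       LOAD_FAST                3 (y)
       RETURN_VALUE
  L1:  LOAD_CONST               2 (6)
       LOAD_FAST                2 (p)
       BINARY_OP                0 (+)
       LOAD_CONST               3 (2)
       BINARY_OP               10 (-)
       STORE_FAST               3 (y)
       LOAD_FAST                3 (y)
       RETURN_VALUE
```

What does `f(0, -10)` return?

5

LOAD_FAST_LOAD_FAST a,b → push 0,-10. Stack: [0, -10]
BINARY_OP % → 0 % -10 = 0. Stack: [0]
STORE_FAST p → p=0. Stack: []
LOAD_CONST → push 1. Stack: [1]
STORE_FAST p → p=1. Stack: []
LOAD_FAST_LOAD_FAST p,a → push 1,0. Stack: [1, 0]
COMPARE_OP bool(==) → 1 vs 0 = False. Stack: [False]
POP_JUMP_IF_FALSE → pop False; jump. Stack: []
LOAD_CONST → push 6. Stack: [6]
LOAD_FAST p → push 1. Stack: [6, 1]
BINARY_OP + → 6 + 1 = 7. Stack: [7]
LOAD_CONST → push 2. Stack: [7, 2]
BINARY_OP - → 7 - 2 = 5. Stack: [5]
STORE_FAST y → y=5. Stack: []
LOAD_FAST y → push 5. Stack: [5]
RETURN_VALUE → return 5.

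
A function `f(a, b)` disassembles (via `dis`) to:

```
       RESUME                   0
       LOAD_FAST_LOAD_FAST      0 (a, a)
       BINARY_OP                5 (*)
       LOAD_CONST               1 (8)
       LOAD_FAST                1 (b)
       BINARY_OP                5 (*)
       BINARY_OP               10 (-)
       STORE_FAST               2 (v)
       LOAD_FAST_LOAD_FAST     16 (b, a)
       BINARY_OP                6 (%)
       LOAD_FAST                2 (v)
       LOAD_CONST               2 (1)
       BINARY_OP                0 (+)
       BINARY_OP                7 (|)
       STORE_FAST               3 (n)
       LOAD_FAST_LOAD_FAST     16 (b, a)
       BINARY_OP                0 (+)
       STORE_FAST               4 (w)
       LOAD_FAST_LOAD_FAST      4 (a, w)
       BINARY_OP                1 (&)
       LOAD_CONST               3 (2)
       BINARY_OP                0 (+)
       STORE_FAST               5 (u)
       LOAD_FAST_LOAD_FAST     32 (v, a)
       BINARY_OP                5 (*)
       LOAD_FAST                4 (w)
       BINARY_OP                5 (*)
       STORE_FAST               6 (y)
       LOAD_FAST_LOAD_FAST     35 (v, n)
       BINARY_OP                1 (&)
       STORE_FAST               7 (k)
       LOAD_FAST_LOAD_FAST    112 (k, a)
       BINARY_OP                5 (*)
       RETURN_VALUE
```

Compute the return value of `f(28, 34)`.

14336

LOAD_FAST_LOAD_FAST a,a → push 28,28. Stack: [28, 28]
BINARY_OP * → 28 * 28 = 784. Stack: [784]
LOAD_CONST → push 8. Stack: [784, 8]
LOAD_FAST b → push 34. Stack: [784, 8, 34]
BINARY_OP * → 8 * 34 = 272. Stack: [784, 272]
BINARY_OP - → 784 - 272 = 512. Stack: [512]
STORE_FAST v → v=512. Stack: []
LOAD_FAST_LOAD_FAST b,a → push 34,28. Stack: [34, 28]
BINARY_OP % → 34 % 28 = 6. Stack: [6]
LOAD_FAST v → push 512. Stack: [6, 512]
LOAD_CONST → push 1. Stack: [6, 512, 1]
BINARY_OP + → 512 + 1 = 513. Stack: [6, 513]
BINARY_OP | → 6 | 513 = 519. Stack: [519]
STORE_FAST n → n=519. Stack: []
LOAD_FAST_LOAD_FAST b,a → push 34,28. Stack: [34, 28]
BINARY_OP + → 34 + 28 = 62. Stack: [62]
STORE_FAST w → w=62. Stack: []
LOAD_FAST_LOAD_FAST a,w → push 28,62. Stack: [28, 62]
BINARY_OP & → 28 & 62 = 28. Stack: [28]
LOAD_CONST → push 2. Stack: [28, 2]
BINARY_OP + → 28 + 2 = 30. Stack: [30]
STORE_FAST u → u=30. Stack: []
LOAD_FAST_LOAD_FAST v,a → push 512,28. Stack: [512, 28]
BINARY_OP * → 512 * 28 = 14336. Stack: [14336]
LOAD_FAST w → push 62. Stack: [14336, 62]
BINARY_OP * → 14336 * 62 = 888832. Stack: [888832]
STORE_FAST y → y=888832. Stack: []
LOAD_FAST_LOAD_FAST v,n → push 512,519. Stack: [512, 519]
BINARY_OP & → 512 & 519 = 512. Stack: [512]
STORE_FAST k → k=512. Stack: []
LOAD_FAST_LOAD_FAST k,a → push 512,28. Stack: [512, 28]
BINARY_OP * → 512 * 28 = 14336. Stack: [14336]
RETURN_VALUE → return 14336.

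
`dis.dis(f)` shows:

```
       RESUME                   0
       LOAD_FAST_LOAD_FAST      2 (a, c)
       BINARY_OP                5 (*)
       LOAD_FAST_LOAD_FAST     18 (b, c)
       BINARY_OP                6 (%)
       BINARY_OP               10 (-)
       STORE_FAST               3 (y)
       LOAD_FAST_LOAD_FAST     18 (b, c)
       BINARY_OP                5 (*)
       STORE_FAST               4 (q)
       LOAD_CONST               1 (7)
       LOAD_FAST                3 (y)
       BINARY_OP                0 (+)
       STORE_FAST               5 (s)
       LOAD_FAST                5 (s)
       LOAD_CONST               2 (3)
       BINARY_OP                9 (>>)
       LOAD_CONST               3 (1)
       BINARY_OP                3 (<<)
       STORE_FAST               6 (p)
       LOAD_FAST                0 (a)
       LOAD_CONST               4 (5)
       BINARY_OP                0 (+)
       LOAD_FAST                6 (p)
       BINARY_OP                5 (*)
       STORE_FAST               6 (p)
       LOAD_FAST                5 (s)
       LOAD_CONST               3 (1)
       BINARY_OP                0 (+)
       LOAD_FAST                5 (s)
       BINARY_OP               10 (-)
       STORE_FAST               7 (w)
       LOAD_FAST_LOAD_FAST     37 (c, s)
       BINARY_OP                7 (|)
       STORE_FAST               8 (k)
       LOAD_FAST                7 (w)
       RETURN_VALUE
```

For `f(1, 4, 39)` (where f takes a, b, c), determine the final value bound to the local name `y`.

LOAD_FAST_LOAD_FAST a,c → push 1,39. Stack: [1, 39]
BINARY_OP * → 1 * 39 = 39. Stack: [39]
LOAD_FAST_LOAD_FAST b,c → push 4,39. Stack: [39, 4, 39]
BINARY_OP % → 4 % 39 = 4. Stack: [39, 4]
BINARY_OP - → 39 - 4 = 35. Stack: [35]
STORE_FAST y → y=35. Stack: []
LOAD_FAST_LOAD_FAST b,c → push 4,39. Stack: [4, 39]
BINARY_OP * → 4 * 39 = 156. Stack: [156]
STORE_FAST q → q=156. Stack: []
LOAD_CONST → push 7. Stack: [7]
LOAD_FAST y → push 35. Stack: [7, 35]
BINARY_OP + → 7 + 35 = 42. Stack: [42]
STORE_FAST s → s=42. Stack: []
LOAD_FAST s → push 42. Stack: [42]
LOAD_CONST → push 3. Stack: [42, 3]
BINARY_OP >> → 42 >> 3 = 5. Stack: [5]
LOAD_CONST → push 1. Stack: [5, 1]
BINARY_OP << → 5 << 1 = 10. Stack: [10]
STORE_FAST p → p=10. Stack: []
LOAD_FAST a → push 1. Stack: [1]
LOAD_CONST → push 5. Stack: [1, 5]
BINARY_OP + → 1 + 5 = 6. Stack: [6]
LOAD_FAST p → push 10. Stack: [6, 10]
BINARY_OP * → 6 * 10 = 60. Stack: [60]
STORE_FAST p → p=60. Stack: []
LOAD_FAST s → push 42. Stack: [42]
LOAD_CONST → push 1. Stack: [42, 1]
BINARY_OP + → 42 + 1 = 43. Stack: [43]
LOAD_FAST s → push 42. Stack: [43, 42]
BINARY_OP - → 43 - 42 = 1. Stack: [1]
STORE_FAST w → w=1. Stack: []
LOAD_FAST_LOAD_FAST c,s → push 39,42. Stack: [39, 42]
BINARY_OP | → 39 | 42 = 47. Stack: [47]
STORE_FAST k → k=47. Stack: []
LOAD_FAST w → push 1. Stack: [1]
RETURN_VALUE → return 1.

35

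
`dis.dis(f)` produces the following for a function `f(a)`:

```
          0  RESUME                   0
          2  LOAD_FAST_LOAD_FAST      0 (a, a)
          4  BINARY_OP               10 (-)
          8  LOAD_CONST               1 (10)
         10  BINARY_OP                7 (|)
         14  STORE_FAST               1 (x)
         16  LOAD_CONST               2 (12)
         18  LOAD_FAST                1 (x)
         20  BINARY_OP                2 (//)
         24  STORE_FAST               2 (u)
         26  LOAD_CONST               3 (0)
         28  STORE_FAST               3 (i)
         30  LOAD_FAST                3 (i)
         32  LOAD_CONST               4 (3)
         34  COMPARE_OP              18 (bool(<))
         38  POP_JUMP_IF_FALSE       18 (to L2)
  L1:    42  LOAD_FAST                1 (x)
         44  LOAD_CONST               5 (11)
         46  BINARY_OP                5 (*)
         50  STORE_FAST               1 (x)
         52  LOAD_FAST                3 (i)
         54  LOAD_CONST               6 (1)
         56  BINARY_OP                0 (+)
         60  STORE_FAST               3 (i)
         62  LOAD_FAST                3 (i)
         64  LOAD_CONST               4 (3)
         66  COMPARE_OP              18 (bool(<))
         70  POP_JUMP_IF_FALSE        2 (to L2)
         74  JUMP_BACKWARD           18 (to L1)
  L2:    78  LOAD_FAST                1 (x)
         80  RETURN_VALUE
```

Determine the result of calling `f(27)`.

13310

LOAD_FAST_LOAD_FAST a,a → push 27,27. Stack: [27, 27]
BINARY_OP - → 27 - 27 = 0. Stack: [0]
LOAD_CONST → push 10. Stack: [0, 10]
BINARY_OP | → 0 | 10 = 10. Stack: [10]
STORE_FAST x → x=10. Stack: []
LOAD_CONST → push 12. Stack: [12]
LOAD_FAST x → push 10. Stack: [12, 10]
BINARY_OP // → 12 // 10 = 1. Stack: [1]
STORE_FAST u → u=1. Stack: []
LOAD_CONST → push 0. Stack: [0]
STORE_FAST i → i=0. Stack: []
LOAD_FAST i → push 0. Stack: [0]
LOAD_CONST → push 3. Stack: [0, 3]
COMPARE_OP bool(<) → 0 vs 3 = True. Stack: [True]
POP_JUMP_IF_FALSE → pop True; no jump. Stack: []
LOAD_FAST x → push 10. Stack: [10]
LOAD_CONST → push 11. Stack: [10, 11]
BINARY_OP * → 10 * 11 = 110. Stack: [110]
STORE_FAST x → x=110. Stack: []
LOAD_FAST i → push 0. Stack: [0]
LOAD_CONST → push 1. Stack: [0, 1]
BINARY_OP + → 0 + 1 = 1. Stack: [1]
STORE_FAST i → i=1. Stack: []
LOAD_FAST i → push 1. Stack: [1]
LOAD_CONST → push 3. Stack: [1, 3]
COMPARE_OP bool(<) → 1 vs 3 = True. Stack: [True]
POP_JUMP_IF_FALSE → pop True; no jump. Stack: []
LOAD_FAST x → push 110. Stack: [110]
LOAD_CONST → push 11. Stack: [110, 11]
BINARY_OP * → 110 * 11 = 1210. Stack: [1210]
STORE_FAST x → x=1210. Stack: []
LOAD_FAST i → push 1. Stack: [1]
LOAD_CONST → push 1. Stack: [1, 1]
BINARY_OP + → 1 + 1 = 2. Stack: [2]
STORE_FAST i → i=2. Stack: []
LOAD_FAST i → push 2. Stack: [2]
LOAD_CONST → push 3. Stack: [2, 3]
COMPARE_OP bool(<) → 2 vs 3 = True. Stack: [True]
POP_JUMP_IF_FALSE → pop True; no jump. Stack: []
LOAD_FAST x → push 1210. Stack: [1210]
LOAD_CONST → push 11. Stack: [1210, 11]
BINARY_OP * → 1210 * 11 = 13310. Stack: [13310]
STORE_FAST x → x=13310. Stack: []
LOAD_FAST i → push 2. Stack: [2]
LOAD_CONST → push 1. Stack: [2, 1]
BINARY_OP + → 2 + 1 = 3. Stack: [3]
STORE_FAST i → i=3. Stack: []
LOAD_FAST i → push 3. Stack: [3]
LOAD_CONST → push 3. Stack: [3, 3]
COMPARE_OP bool(<) → 3 vs 3 = False. Stack: [False]
POP_JUMP_IF_FALSE → pop False; jump. Stack: []
LOAD_FAST x → push 13310. Stack: [13310]
RETURN_VALUE → return 13310.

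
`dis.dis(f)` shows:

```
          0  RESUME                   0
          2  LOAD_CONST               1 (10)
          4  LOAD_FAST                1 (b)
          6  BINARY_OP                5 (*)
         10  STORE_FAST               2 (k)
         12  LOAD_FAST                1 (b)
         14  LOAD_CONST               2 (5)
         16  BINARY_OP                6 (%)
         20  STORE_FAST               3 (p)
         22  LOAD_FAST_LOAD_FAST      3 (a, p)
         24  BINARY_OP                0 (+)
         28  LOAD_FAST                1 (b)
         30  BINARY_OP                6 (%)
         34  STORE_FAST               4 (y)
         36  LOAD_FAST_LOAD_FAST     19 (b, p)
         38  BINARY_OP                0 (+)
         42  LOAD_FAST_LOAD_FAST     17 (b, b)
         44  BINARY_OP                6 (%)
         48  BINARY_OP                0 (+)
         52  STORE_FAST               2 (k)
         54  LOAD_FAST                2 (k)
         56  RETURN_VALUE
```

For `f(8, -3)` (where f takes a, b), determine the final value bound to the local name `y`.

-2

LOAD_CONST → push 10. Stack: [10]
LOAD_FAST b → push -3. Stack: [10, -3]
BINARY_OP * → 10 * -3 = -30. Stack: [-30]
STORE_FAST k → k=-30. Stack: []
LOAD_FAST b → push -3. Stack: [-3]
LOAD_CONST → push 5. Stack: [-3, 5]
BINARY_OP % → -3 % 5 = 2. Stack: [2]
STORE_FAST p → p=2. Stack: []
LOAD_FAST_LOAD_FAST a,p → push 8,2. Stack: [8, 2]
BINARY_OP + → 8 + 2 = 10. Stack: [10]
LOAD_FAST b → push -3. Stack: [10, -3]
BINARY_OP % → 10 % -3 = -2. Stack: [-2]
STORE_FAST y → y=-2. Stack: []
LOAD_FAST_LOAD_FAST b,p → push -3,2. Stack: [-3, 2]
BINARY_OP + → -3 + 2 = -1. Stack: [-1]
LOAD_FAST_LOAD_FAST b,b → push -3,-3. Stack: [-1, -3, -3]
BINARY_OP % → -3 % -3 = 0. Stack: [-1, 0]
BINARY_OP + → -1 + 0 = -1. Stack: [-1]
STORE_FAST k → k=-1. Stack: []
LOAD_FAST k → push -1. Stack: [-1]
RETURN_VALUE → return -1.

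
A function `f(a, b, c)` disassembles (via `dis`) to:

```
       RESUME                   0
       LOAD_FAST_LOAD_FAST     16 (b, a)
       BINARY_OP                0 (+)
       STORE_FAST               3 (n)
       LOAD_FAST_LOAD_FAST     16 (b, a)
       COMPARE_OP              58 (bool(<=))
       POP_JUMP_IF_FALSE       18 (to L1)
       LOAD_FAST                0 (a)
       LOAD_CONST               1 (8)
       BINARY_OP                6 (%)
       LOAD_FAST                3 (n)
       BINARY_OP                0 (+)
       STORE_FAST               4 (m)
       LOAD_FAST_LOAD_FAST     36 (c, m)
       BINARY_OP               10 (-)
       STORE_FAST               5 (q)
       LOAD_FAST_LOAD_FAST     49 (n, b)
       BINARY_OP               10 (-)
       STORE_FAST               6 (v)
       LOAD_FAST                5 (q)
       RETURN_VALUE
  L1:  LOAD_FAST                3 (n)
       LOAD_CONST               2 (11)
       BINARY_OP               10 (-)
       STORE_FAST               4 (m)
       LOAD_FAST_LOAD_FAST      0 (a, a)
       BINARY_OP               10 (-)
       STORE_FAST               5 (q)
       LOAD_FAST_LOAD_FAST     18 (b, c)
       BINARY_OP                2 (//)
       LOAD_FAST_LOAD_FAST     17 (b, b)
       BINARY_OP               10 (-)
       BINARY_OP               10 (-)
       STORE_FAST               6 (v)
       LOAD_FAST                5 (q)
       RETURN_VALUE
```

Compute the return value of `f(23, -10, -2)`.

-22

LOAD_FAST_LOAD_FAST b,a → push -10,23. Stack: [-10, 23]
BINARY_OP + → -10 + 23 = 13. Stack: [13]
STORE_FAST n → n=13. Stack: []
LOAD_FAST_LOAD_FAST b,a → push -10,23. Stack: [-10, 23]
COMPARE_OP bool(<=) → -10 vs 23 = True. Stack: [True]
POP_JUMP_IF_FALSE → pop True; no jump. Stack: []
LOAD_FAST a → push 23. Stack: [23]
LOAD_CONST → push 8. Stack: [23, 8]
BINARY_OP % → 23 % 8 = 7. Stack: [7]
LOAD_FAST n → push 13. Stack: [7, 13]
BINARY_OP + → 7 + 13 = 20. Stack: [20]
STORE_FAST m → m=20. Stack: []
LOAD_FAST_LOAD_FAST c,m → push -2,20. Stack: [-2, 20]
BINARY_OP - → -2 - 20 = -22. Stack: [-22]
STORE_FAST q → q=-22. Stack: []
LOAD_FAST_LOAD_FAST n,b → push 13,-10. Stack: [13, -10]
BINARY_OP - → 13 - -10 = 23. Stack: [23]
STORE_FAST v → v=23. Stack: []
LOAD_FAST q → push -22. Stack: [-22]
RETURN_VALUE → return -22.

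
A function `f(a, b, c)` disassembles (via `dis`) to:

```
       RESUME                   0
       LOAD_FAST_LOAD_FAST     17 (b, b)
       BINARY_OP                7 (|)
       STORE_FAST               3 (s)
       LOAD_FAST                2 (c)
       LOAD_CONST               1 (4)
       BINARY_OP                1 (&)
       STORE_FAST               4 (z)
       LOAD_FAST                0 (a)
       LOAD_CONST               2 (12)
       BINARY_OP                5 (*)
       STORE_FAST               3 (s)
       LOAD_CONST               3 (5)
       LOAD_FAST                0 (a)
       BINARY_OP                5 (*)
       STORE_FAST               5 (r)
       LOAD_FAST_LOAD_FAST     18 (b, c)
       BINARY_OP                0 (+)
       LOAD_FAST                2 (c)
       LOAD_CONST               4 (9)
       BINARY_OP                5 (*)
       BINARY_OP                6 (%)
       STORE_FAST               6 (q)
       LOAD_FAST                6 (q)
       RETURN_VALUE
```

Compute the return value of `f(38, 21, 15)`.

36

LOAD_FAST_LOAD_FAST b,b → push 21,21. Stack: [21, 21]
BINARY_OP | → 21 | 21 = 21. Stack: [21]
STORE_FAST s → s=21. Stack: []
LOAD_FAST c → push 15. Stack: [15]
LOAD_CONST → push 4. Stack: [15, 4]
BINARY_OP & → 15 & 4 = 4. Stack: [4]
STORE_FAST z → z=4. Stack: []
LOAD_FAST a → push 38. Stack: [38]
LOAD_CONST → push 12. Stack: [38, 12]
BINARY_OP * → 38 * 12 = 456. Stack: [456]
STORE_FAST s → s=456. Stack: []
LOAD_CONST → push 5. Stack: [5]
LOAD_FAST a → push 38. Stack: [5, 38]
BINARY_OP * → 5 * 38 = 190. Stack: [190]
STORE_FAST r → r=190. Stack: []
LOAD_FAST_LOAD_FAST b,c → push 21,15. Stack: [21, 15]
BINARY_OP + → 21 + 15 = 36. Stack: [36]
LOAD_FAST c → push 15. Stack: [36, 15]
LOAD_CONST → push 9. Stack: [36, 15, 9]
BINARY_OP * → 15 * 9 = 135. Stack: [36, 135]
BINARY_OP % → 36 % 135 = 36. Stack: [36]
STORE_FAST q → q=36. Stack: []
LOAD_FAST q → push 36. Stack: [36]
RETURN_VALUE → return 36.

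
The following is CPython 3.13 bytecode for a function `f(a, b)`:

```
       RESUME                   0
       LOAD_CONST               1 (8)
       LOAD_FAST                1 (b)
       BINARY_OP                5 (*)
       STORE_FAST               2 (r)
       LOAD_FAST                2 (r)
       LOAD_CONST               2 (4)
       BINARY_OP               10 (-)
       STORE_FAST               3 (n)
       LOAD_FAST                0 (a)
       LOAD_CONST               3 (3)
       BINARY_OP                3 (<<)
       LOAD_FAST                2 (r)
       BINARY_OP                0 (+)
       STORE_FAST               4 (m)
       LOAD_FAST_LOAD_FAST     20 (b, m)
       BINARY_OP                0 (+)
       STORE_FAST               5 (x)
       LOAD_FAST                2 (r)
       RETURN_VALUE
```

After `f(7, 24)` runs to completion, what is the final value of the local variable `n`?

LOAD_CONST → push 8. Stack: [8]
LOAD_FAST b → push 24. Stack: [8, 24]
BINARY_OP * → 8 * 24 = 192. Stack: [192]
STORE_FAST r → r=192. Stack: []
LOAD_FAST r → push 192. Stack: [192]
LOAD_CONST → push 4. Stack: [192, 4]
BINARY_OP - → 192 - 4 = 188. Stack: [188]
STORE_FAST n → n=188. Stack: []
LOAD_FAST a → push 7. Stack: [7]
LOAD_CONST → push 3. Stack: [7, 3]
BINARY_OP << → 7 << 3 = 56. Stack: [56]
LOAD_FAST r → push 192. Stack: [56, 192]
BINARY_OP + → 56 + 192 = 248. Stack: [248]
STORE_FAST m → m=248. Stack: []
LOAD_FAST_LOAD_FAST b,m → push 24,248. Stack: [24, 248]
BINARY_OP + → 24 + 248 = 272. Stack: [272]
STORE_FAST x → x=272. Stack: []
LOAD_FAST r → push 192. Stack: [192]
RETURN_VALUE → return 192.

188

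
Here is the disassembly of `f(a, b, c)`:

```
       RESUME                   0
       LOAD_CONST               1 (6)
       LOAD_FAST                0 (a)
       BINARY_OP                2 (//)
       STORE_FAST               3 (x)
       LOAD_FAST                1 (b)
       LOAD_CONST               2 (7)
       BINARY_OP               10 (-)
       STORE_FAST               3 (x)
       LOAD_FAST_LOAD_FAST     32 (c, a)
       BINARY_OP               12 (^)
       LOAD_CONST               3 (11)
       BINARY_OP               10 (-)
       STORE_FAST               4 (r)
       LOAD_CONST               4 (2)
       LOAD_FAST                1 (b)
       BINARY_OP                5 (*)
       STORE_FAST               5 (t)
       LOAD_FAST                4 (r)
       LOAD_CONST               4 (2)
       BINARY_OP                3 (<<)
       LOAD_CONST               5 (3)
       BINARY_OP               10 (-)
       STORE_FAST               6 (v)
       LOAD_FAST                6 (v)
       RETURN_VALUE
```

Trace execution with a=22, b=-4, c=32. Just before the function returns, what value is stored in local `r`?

LOAD_CONST → push 6. Stack: [6]
LOAD_FAST a → push 22. Stack: [6, 22]
BINARY_OP // → 6 // 22 = 0. Stack: [0]
STORE_FAST x → x=0. Stack: []
LOAD_FAST b → push -4. Stack: [-4]
LOAD_CONST → push 7. Stack: [-4, 7]
BINARY_OP - → -4 - 7 = -11. Stack: [-11]
STORE_FAST x → x=-11. Stack: []
LOAD_FAST_LOAD_FAST c,a → push 32,22. Stack: [32, 22]
BINARY_OP ^ → 32 ^ 22 = 54. Stack: [54]
LOAD_CONST → push 11. Stack: [54, 11]
BINARY_OP - → 54 - 11 = 43. Stack: [43]
STORE_FAST r → r=43. Stack: []
LOAD_CONST → push 2. Stack: [2]
LOAD_FAST b → push -4. Stack: [2, -4]
BINARY_OP * → 2 * -4 = -8. Stack: [-8]
STORE_FAST t → t=-8. Stack: []
LOAD_FAST r → push 43. Stack: [43]
LOAD_CONST → push 2. Stack: [43, 2]
BINARY_OP << → 43 << 2 = 172. Stack: [172]
LOAD_CONST → push 3. Stack: [172, 3]
BINARY_OP - → 172 - 3 = 169. Stack: [169]
STORE_FAST v → v=169. Stack: []
LOAD_FAST v → push 169. Stack: [169]
RETURN_VALUE → return 169.

43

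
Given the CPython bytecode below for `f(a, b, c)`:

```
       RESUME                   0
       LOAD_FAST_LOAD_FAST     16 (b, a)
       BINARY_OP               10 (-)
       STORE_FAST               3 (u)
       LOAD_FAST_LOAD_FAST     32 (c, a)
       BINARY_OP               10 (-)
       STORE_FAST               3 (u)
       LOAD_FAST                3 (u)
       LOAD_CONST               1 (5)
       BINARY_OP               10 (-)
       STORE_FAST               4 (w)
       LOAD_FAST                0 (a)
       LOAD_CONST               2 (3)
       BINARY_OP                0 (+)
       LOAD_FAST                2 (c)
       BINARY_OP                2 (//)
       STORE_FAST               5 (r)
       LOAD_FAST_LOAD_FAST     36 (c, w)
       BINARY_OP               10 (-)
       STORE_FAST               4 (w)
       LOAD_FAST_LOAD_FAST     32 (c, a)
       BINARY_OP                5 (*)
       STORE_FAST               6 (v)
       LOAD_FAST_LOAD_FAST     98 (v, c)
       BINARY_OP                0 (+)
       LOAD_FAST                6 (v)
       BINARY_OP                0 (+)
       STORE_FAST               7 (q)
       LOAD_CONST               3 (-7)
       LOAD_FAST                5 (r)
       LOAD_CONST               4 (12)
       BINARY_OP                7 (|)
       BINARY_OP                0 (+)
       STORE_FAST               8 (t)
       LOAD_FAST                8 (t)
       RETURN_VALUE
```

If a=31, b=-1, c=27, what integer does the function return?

LOAD_FAST_LOAD_FAST b,a → push -1,31. Stack: [-1, 31]
BINARY_OP - → -1 - 31 = -32. Stack: [-32]
STORE_FAST u → u=-32. Stack: []
LOAD_FAST_LOAD_FAST c,a → push 27,31. Stack: [27, 31]
BINARY_OP - → 27 - 31 = -4. Stack: [-4]
STORE_FAST u → u=-4. Stack: []
LOAD_FAST u → push -4. Stack: [-4]
LOAD_CONST → push 5. Stack: [-4, 5]
BINARY_OP - → -4 - 5 = -9. Stack: [-9]
STORE_FAST w → w=-9. Stack: []
LOAD_FAST a → push 31. Stack: [31]
LOAD_CONST → push 3. Stack: [31, 3]
BINARY_OP + → 31 + 3 = 34. Stack: [34]
LOAD_FAST c → push 27. Stack: [34, 27]
BINARY_OP // → 34 // 27 = 1. Stack: [1]
STORE_FAST r → r=1. Stack: []
LOAD_FAST_LOAD_FAST c,w → push 27,-9. Stack: [27, -9]
BINARY_OP - → 27 - -9 = 36. Stack: [36]
STORE_FAST w → w=36. Stack: []
LOAD_FAST_LOAD_FAST c,a → push 27,31. Stack: [27, 31]
BINARY_OP * → 27 * 31 = 837. Stack: [837]
STORE_FAST v → v=837. Stack: []
LOAD_FAST_LOAD_FAST v,c → push 837,27. Stack: [837, 27]
BINARY_OP + → 837 + 27 = 864. Stack: [864]
LOAD_FAST v → push 837. Stack: [864, 837]
BINARY_OP + → 864 + 837 = 1701. Stack: [1701]
STORE_FAST q → q=1701. Stack: []
LOAD_CONST → push -7. Stack: [-7]
LOAD_FAST r → push 1. Stack: [-7, 1]
LOAD_CONST → push 12. Stack: [-7, 1, 12]
BINARY_OP | → 1 | 12 = 13. Stack: [-7, 13]
BINARY_OP + → -7 + 13 = 6. Stack: [6]
STORE_FAST t → t=6. Stack: []
LOAD_FAST t → push 6. Stack: [6]
RETURN_VALUE → return 6.

6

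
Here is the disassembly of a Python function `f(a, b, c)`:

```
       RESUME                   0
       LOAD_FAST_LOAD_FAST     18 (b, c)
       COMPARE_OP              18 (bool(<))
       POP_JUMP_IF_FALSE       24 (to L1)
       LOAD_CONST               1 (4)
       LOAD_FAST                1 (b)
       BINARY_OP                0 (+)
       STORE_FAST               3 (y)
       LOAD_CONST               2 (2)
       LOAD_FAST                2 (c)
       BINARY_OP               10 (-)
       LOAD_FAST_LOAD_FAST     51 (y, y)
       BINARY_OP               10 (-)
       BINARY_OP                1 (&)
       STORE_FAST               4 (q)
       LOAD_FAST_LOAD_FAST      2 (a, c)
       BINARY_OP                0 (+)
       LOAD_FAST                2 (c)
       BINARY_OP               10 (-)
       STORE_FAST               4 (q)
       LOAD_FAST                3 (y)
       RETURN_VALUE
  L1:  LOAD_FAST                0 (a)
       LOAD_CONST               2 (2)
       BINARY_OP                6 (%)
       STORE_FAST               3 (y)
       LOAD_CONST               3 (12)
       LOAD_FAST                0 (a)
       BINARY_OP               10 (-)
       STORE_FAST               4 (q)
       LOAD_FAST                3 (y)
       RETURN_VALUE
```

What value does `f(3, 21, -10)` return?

LOAD_FAST_LOAD_FAST b,c → push 21,-10. Stack: [21, -10]
COMPARE_OP bool(<) → 21 vs -10 = False. Stack: [False]
POP_JUMP_IF_FALSE → pop False; jump. Stack: []
LOAD_FAST a → push 3. Stack: [3]
LOAD_CONST → push 2. Stack: [3, 2]
BINARY_OP % → 3 % 2 = 1. Stack: [1]
STORE_FAST y → y=1. Stack: []
LOAD_CONST → push 12. Stack: [12]
LOAD_FAST a → push 3. Stack: [12, 3]
BINARY_OP - → 12 - 3 = 9. Stack: [9]
STORE_FAST q → q=9. Stack: []
LOAD_FAST y → push 1. Stack: [1]
RETURN_VALUE → return 1.

1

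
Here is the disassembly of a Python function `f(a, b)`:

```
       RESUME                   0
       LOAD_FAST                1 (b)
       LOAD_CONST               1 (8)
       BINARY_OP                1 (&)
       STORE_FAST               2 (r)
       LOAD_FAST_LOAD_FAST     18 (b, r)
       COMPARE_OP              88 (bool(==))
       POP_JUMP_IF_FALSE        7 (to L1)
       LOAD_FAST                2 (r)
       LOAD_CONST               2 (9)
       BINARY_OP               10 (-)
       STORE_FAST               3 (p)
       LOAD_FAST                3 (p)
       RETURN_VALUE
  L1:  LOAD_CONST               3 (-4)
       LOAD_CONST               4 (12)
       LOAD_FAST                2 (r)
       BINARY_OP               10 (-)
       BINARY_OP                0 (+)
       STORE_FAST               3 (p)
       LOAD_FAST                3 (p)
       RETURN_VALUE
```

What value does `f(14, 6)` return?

8

LOAD_FAST b → push 6. Stack: [6]
LOAD_CONST → push 8. Stack: [6, 8]
BINARY_OP & → 6 & 8 = 0. Stack: [0]
STORE_FAST r → r=0. Stack: []
LOAD_FAST_LOAD_FAST b,r → push 6,0. Stack: [6, 0]
COMPARE_OP bool(==) → 6 vs 0 = False. Stack: [False]
POP_JUMP_IF_FALSE → pop False; jump. Stack: []
LOAD_CONST → push -4. Stack: [-4]
LOAD_CONST → push 12. Stack: [-4, 12]
LOAD_FAST r → push 0. Stack: [-4, 12, 0]
BINARY_OP - → 12 - 0 = 12. Stack: [-4, 12]
BINARY_OP + → -4 + 12 = 8. Stack: [8]
STORE_FAST p → p=8. Stack: []
LOAD_FAST p → push 8. Stack: [8]
RETURN_VALUE → return 8.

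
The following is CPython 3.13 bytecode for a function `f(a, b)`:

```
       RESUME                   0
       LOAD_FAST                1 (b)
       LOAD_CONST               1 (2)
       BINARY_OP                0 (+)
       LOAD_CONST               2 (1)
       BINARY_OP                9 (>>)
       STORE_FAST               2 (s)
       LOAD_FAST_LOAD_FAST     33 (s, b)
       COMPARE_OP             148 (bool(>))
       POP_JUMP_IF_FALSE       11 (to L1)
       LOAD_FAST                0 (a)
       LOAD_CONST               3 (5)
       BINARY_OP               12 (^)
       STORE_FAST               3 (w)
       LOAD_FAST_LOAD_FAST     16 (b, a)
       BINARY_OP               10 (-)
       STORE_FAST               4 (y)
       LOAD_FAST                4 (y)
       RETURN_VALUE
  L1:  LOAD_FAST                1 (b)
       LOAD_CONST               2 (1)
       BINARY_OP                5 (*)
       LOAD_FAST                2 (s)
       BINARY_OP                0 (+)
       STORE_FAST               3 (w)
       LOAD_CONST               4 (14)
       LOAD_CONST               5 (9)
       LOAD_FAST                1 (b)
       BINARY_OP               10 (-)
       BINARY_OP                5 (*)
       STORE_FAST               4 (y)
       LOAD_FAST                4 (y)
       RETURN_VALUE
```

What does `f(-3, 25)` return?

-224

LOAD_FAST b → push 25. Stack: [25]
LOAD_CONST → push 2. Stack: [25, 2]
BINARY_OP + → 25 + 2 = 27. Stack: [27]
LOAD_CONST → push 1. Stack: [27, 1]
BINARY_OP >> → 27 >> 1 = 13. Stack: [13]
STORE_FAST s → s=13. Stack: []
LOAD_FAST_LOAD_FAST s,b → push 13,25. Stack: [13, 25]
COMPARE_OP bool(>) → 13 vs 25 = False. Stack: [False]
POP_JUMP_IF_FALSE → pop False; jump. Stack: []
LOAD_FAST b → push 25. Stack: [25]
LOAD_CONST → push 1. Stack: [25, 1]
BINARY_OP * → 25 * 1 = 25. Stack: [25]
LOAD_FAST s → push 13. Stack: [25, 13]
BINARY_OP + → 25 + 13 = 38. Stack: [38]
STORE_FAST w → w=38. Stack: []
LOAD_CONST → push 14. Stack: [14]
LOAD_CONST → push 9. Stack: [14, 9]
LOAD_FAST b → push 25. Stack: [14, 9, 25]
BINARY_OP - → 9 - 25 = -16. Stack: [14, -16]
BINARY_OP * → 14 * -16 = -224. Stack: [-224]
STORE_FAST y → y=-224. Stack: []
LOAD_FAST y → push -224. Stack: [-224]
RETURN_VALUE → return -224.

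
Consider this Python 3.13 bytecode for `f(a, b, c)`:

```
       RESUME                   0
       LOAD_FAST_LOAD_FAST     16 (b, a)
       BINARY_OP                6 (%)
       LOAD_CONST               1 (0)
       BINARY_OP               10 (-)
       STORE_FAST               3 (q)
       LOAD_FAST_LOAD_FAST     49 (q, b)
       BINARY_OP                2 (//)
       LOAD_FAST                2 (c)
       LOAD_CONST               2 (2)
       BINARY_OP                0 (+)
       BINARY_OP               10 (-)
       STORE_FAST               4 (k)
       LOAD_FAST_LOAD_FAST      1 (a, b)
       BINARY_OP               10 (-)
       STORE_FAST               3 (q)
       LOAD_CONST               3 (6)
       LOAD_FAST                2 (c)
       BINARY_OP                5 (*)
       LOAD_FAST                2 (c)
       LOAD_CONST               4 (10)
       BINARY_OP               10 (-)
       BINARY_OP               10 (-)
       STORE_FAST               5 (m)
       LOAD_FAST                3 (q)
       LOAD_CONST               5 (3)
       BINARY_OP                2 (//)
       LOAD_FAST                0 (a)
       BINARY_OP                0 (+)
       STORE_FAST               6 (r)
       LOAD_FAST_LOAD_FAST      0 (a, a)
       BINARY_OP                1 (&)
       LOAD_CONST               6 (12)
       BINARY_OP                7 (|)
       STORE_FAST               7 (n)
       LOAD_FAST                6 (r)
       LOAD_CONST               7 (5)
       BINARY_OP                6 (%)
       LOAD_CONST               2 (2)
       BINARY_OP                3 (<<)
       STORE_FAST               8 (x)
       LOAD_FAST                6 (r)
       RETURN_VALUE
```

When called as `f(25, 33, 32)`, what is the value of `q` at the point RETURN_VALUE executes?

LOAD_FAST_LOAD_FAST b,a → push 33,25. Stack: [33, 25]
BINARY_OP % → 33 % 25 = 8. Stack: [8]
LOAD_CONST → push 0. Stack: [8, 0]
BINARY_OP - → 8 - 0 = 8. Stack: [8]
STORE_FAST q → q=8. Stack: []
LOAD_FAST_LOAD_FAST q,b → push 8,33. Stack: [8, 33]
BINARY_OP // → 8 // 33 = 0. Stack: [0]
LOAD_FAST c → push 32. Stack: [0, 32]
LOAD_CONST → push 2. Stack: [0, 32, 2]
BINARY_OP + → 32 + 2 = 34. Stack: [0, 34]
BINARY_OP - → 0 - 34 = -34. Stack: [-34]
STORE_FAST k → k=-34. Stack: []
LOAD_FAST_LOAD_FAST a,b → push 25,33. Stack: [25, 33]
BINARY_OP - → 25 - 33 = -8. Stack: [-8]
STORE_FAST q → q=-8. Stack: []
LOAD_CONST → push 6. Stack: [6]
LOAD_FAST c → push 32. Stack: [6, 32]
BINARY_OP * → 6 * 32 = 192. Stack: [192]
LOAD_FAST c → push 32. Stack: [192, 32]
LOAD_CONST → push 10. Stack: [192, 32, 10]
BINARY_OP - → 32 - 10 = 22. Stack: [192, 22]
BINARY_OP - → 192 - 22 = 170. Stack: [170]
STORE_FAST m → m=170. Stack: []
LOAD_FAST q → push -8. Stack: [-8]
LOAD_CONST → push 3. Stack: [-8, 3]
BINARY_OP // → -8 // 3 = -3. Stack: [-3]
LOAD_FAST a → push 25. Stack: [-3, 25]
BINARY_OP + → -3 + 25 = 22. Stack: [22]
STORE_FAST r → r=22. Stack: []
LOAD_FAST_LOAD_FAST a,a → push 25,25. Stack: [25, 25]
BINARY_OP & → 25 & 25 = 25. Stack: [25]
LOAD_CONST → push 12. Stack: [25, 12]
BINARY_OP | → 25 | 12 = 29. Stack: [29]
STORE_FAST n → n=29. Stack: []
LOAD_FAST r → push 22. Stack: [22]
LOAD_CONST → push 5. Stack: [22, 5]
BINARY_OP % → 22 % 5 = 2. Stack: [2]
LOAD_CONST → push 2. Stack: [2, 2]
BINARY_OP << → 2 << 2 = 8. Stack: [8]
STORE_FAST x → x=8. Stack: []
LOAD_FAST r → push 22. Stack: [22]
RETURN_VALUE → return 22.

-8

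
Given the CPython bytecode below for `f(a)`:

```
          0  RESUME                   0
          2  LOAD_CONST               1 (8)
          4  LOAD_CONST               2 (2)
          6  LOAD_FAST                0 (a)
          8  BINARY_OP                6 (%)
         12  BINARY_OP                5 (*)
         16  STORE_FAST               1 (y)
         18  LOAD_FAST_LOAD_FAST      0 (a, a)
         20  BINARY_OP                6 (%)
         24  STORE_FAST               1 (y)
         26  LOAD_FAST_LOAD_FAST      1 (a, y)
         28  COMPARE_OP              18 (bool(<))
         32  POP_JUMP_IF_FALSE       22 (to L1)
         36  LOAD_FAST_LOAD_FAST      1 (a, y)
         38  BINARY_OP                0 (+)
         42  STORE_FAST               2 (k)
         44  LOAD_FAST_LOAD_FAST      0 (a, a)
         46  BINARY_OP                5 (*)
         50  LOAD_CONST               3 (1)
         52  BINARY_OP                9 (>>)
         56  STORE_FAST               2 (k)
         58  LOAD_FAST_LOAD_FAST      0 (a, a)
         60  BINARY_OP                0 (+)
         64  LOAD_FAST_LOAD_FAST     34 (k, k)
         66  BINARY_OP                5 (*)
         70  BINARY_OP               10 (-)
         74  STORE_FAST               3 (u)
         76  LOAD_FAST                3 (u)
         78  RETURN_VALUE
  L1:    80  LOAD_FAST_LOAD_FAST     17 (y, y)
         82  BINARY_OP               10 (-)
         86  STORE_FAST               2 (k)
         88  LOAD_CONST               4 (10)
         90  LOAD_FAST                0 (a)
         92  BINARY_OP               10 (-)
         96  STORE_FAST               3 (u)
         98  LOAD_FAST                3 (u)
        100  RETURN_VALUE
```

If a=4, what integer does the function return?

LOAD_CONST → push 8. Stack: [8]
LOAD_CONST → push 2. Stack: [8, 2]
LOAD_FAST a → push 4. Stack: [8, 2, 4]
BINARY_OP % → 2 % 4 = 2. Stack: [8, 2]
BINARY_OP * → 8 * 2 = 16. Stack: [16]
STORE_FAST y → y=16. Stack: []
LOAD_FAST_LOAD_FAST a,a → push 4,4. Stack: [4, 4]
BINARY_OP % → 4 % 4 = 0. Stack: [0]
STORE_FAST y → y=0. Stack: []
LOAD_FAST_LOAD_FAST a,y → push 4,0. Stack: [4, 0]
COMPARE_OP bool(<) → 4 vs 0 = False. Stack: [False]
POP_JUMP_IF_FALSE → pop False; jump. Stack: []
LOAD_FAST_LOAD_FAST y,y → push 0,0. Stack: [0, 0]
BINARY_OP - → 0 - 0 = 0. Stack: [0]
STORE_FAST k → k=0. Stack: []
LOAD_CONST → push 10. Stack: [10]
LOAD_FAST a → push 4. Stack: [10, 4]
BINARY_OP - → 10 - 4 = 6. Stack: [6]
STORE_FAST u → u=6. Stack: []
LOAD_FAST u → push 6. Stack: [6]
RETURN_VALUE → return 6.

6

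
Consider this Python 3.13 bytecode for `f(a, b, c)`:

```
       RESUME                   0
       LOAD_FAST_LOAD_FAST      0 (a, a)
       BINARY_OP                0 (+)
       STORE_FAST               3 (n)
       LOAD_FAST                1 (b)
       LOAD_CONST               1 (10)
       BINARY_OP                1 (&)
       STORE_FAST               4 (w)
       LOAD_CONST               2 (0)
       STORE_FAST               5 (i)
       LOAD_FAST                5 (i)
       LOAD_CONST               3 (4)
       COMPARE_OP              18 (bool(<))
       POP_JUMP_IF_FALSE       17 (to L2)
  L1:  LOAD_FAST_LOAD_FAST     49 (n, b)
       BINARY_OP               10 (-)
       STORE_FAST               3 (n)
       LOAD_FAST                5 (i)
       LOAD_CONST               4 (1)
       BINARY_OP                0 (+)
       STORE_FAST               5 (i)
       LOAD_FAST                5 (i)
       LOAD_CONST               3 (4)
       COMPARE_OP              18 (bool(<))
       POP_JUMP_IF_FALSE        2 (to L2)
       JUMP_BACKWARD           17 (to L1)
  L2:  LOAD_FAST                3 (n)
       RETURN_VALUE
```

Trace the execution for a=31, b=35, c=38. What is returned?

LOAD_FAST_LOAD_FAST a,a → push 31,31. Stack: [31, 31]
BINARY_OP + → 31 + 31 = 62. Stack: [62]
STORE_FAST n → n=62. Stack: []
LOAD_FAST b → push 35. Stack: [35]
LOAD_CONST → push 10. Stack: [35, 10]
BINARY_OP & → 35 & 10 = 2. Stack: [2]
STORE_FAST w → w=2. Stack: []
LOAD_CONST → push 0. Stack: [0]
STORE_FAST i → i=0. Stack: []
LOAD_FAST i → push 0. Stack: [0]
LOAD_CONST → push 4. Stack: [0, 4]
COMPARE_OP bool(<) → 0 vs 4 = True. Stack: [True]
POP_JUMP_IF_FALSE → pop True; no jump. Stack: []
LOAD_FAST_LOAD_FAST n,b → push 62,35. Stack: [62, 35]
BINARY_OP - → 62 - 35 = 27. Stack: [27]
STORE_FAST n → n=27. Stack: []
LOAD_FAST i → push 0. Stack: [0]
LOAD_CONST → push 1. Stack: [0, 1]
BINARY_OP + → 0 + 1 = 1. Stack: [1]
STORE_FAST i → i=1. Stack: []
LOAD_FAST i → push 1. Stack: [1]
LOAD_CONST → push 4. Stack: [1, 4]
COMPARE_OP bool(<) → 1 vs 4 = True. Stack: [True]
POP_JUMP_IF_FALSE → pop True; no jump. Stack: []
LOAD_FAST_LOAD_FAST n,b → push 27,35. Stack: [27, 35]
BINARY_OP - → 27 - 35 = -8. Stack: [-8]
STORE_FAST n → n=-8. Stack: []
LOAD_FAST i → push 1. Stack: [1]
LOAD_CONST → push 1. Stack: [1, 1]
BINARY_OP + → 1 + 1 = 2. Stack: [2]
STORE_FAST i → i=2. Stack: []
LOAD_FAST i → push 2. Stack: [2]
LOAD_CONST → push 4. Stack: [2, 4]
COMPARE_OP bool(<) → 2 vs 4 = True. Stack: [True]
POP_JUMP_IF_FALSE → pop True; no jump. Stack: []
LOAD_FAST_LOAD_FAST n,b → push -8,35. Stack: [-8, 35]
BINARY_OP - → -8 - 35 = -43. Stack: [-43]
STORE_FAST n → n=-43. Stack: []
LOAD_FAST i → push 2. Stack: [2]
LOAD_CONST → push 1. Stack: [2, 1]
BINARY_OP + → 2 + 1 = 3. Stack: [3]
STORE_FAST i → i=3. Stack: []
LOAD_FAST i → push 3. Stack: [3]
LOAD_CONST → push 4. Stack: [3, 4]
COMPARE_OP bool(<) → 3 vs 4 = True. Stack: [True]
POP_JUMP_IF_FALSE → pop True; no jump. Stack: []
LOAD_FAST_LOAD_FAST n,b → push -43,35. Stack: [-43, 35]
BINARY_OP - → -43 - 35 = -78. Stack: [-78]
STORE_FAST n → n=-78. Stack: []
LOAD_FAST i → push 3. Stack: [3]
LOAD_CONST → push 1. Stack: [3, 1]
BINARY_OP + → 3 + 1 = 4. Stack: [4]
STORE_FAST i → i=4. Stack: []
LOAD_FAST i → push 4. Stack: [4]
LOAD_CONST → push 4. Stack: [4, 4]
COMPARE_OP bool(<) → 4 vs 4 = False. Stack: [False]
POP_JUMP_IF_FALSE → pop False; jump. Stack: []
LOAD_FAST n → push -78. Stack: [-78]
RETURN_VALUE → return -78.

-78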